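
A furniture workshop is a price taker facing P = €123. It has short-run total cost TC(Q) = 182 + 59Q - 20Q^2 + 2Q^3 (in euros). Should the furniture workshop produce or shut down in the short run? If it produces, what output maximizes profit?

Variable cost is VC = 59Q - 20Q^2 + 2Q^3, so AVC = VC/Q = 59 - 20Q + 2Q^2 and MC = dTC/dQ = 59 - 40Q + 6Q^2.
AVC is minimized where dAVC/dQ = -20 + 4Q = 0, at Q = 5; min AVC = 59 - 20·5 + 2·5^2 = €9.
Since P = €123 ≥ min AVC = €9, price covers variable cost and the firm should produce.
Solving P = MC: -64 - 40Q + 6Q^2 = 0 ⇒ Q = -4/3 or 8. On the upward-sloping branch, Q* = 8.
Check: AVC at Q = 8 is €27 ≤ P, so revenue covers variable cost.
Profit = P·Q − TC = 123·8 − 398 = €586.

Produce at Q = 8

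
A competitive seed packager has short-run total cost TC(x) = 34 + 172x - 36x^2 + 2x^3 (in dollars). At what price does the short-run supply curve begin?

$10 per unit

The firm shuts down when price falls below the minimum of average variable cost. AVC = VC/x = 172 - 36x + 2x^2.
dAVC/dx = -36 + 4x = 0 gives x = 9. min AVC = 172 - 36·9 + 2·9^2 = 10.
The firm shuts down for any P below $10.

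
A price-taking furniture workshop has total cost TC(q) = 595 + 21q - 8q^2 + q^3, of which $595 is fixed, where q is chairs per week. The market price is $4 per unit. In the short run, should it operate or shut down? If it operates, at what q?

Shut down

Strip out fixed cost: VC = 21q - 8q^2 + q^3. Then AVC = 21 - 8q + q^2 and MC = 21 - 16q + 3q^2.
AVC hits its minimum where MC = AVC, at q = 4, giving min AVC = 21 - 8·4 + 4^2 = $5.
P = $4 lies below min AVC = $5; no output level covers variable cost.
The firm minimizes its loss by shutting down and losing only its fixed cost of $595.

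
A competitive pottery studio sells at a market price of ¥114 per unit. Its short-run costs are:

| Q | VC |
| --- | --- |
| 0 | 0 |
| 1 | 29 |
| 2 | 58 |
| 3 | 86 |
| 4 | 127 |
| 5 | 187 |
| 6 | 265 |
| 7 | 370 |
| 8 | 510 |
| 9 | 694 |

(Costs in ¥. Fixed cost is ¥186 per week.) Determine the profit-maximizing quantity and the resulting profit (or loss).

Q = 7; profit = ¥242

Tabulate TR − TC: Q=0: -186; Q=1: -101; Q=2: -16; Q=3: 70; Q=4: 143; Q=5: 197; Q=6: 233; Q=7: 242; Q=8: 216; Q=9: 146.
Profit is maximized at Q = 7. AVC there is 370/7 = ¥52.86 ≤ P, so producing beats shutting down (which would give -¥186).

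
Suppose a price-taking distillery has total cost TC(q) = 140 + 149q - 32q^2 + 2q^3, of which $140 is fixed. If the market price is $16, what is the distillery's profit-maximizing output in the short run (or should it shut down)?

From TC, MC = TC'(q) = 149 - 64q + 6q^2 and AVC = VC/q = 149 - 32q + 2q^2.
AVC is minimized where dAVC/dq = -32 + 4q = 0, at q = 8; min AVC = 149 - 32·8 + 2·8^2 = $21.
P = $16 lies below min AVC = $21; no output level covers variable cost.
The firm minimizes its loss by shutting down and losing only its fixed cost of $140.

Shut down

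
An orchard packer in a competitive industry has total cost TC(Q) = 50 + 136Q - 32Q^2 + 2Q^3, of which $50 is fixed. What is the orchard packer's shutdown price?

$8 per unit

Short-run supply begins at min AVC. From VC = 136Q - 32Q^2 + 2Q^3, AVC = 136 - 32Q + 2Q^2.
At the minimum of AVC, MC = AVC. MC = 136 - 64Q + 6Q^2; setting MC = AVC gives 4Q^2 - 32Q = 0, so Q = 8. min AVC = 8.
So the shutdown price is $8.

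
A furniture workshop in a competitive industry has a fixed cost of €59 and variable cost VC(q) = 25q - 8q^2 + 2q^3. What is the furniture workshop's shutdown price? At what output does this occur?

The shutdown price is the minimum of AVC. VC = 25q - 8q^2 + 2q^3, so AVC = 25 - 8q + 2q^2.
At the minimum of AVC, MC = AVC. MC = 25 - 16q + 6q^2; setting MC = AVC gives 4q^2 - 8q = 0, so q = 2. min AVC = 17.
The firm shuts down for any P below €17.

€17 per unit, at q = 2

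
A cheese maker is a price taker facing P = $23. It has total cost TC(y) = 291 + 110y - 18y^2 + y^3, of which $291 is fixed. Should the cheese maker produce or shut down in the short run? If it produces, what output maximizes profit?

From TC, MC = TC'(y) = 110 - 36y + 3y^2 and AVC = VC/y = 110 - 18y + y^2.
The AVC parabola has its vertex at y = 18/2 = 9, where AVC = 110 - 18·9 + 9^2 = $29.
Since P = $23 < min AVC = $29, price fails to cover variable cost at any output.
The firm minimizes its loss by shutting down and losing only its fixed cost of $291.

Shut down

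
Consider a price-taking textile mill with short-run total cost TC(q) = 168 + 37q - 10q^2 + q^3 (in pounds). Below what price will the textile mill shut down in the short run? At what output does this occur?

The firm shuts down when price falls below the minimum of average variable cost. AVC = VC/q = 37 - 10q + q^2.
At the minimum of AVC, MC = AVC. MC = 37 - 20q + 3q^2; setting MC = AVC gives 2q^2 - 10q = 0, so q = 5. min AVC = 12.
So the shutdown price is £12.

£12 per unit, at q = 5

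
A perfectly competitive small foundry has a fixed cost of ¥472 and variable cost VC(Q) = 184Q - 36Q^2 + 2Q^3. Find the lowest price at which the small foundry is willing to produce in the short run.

Short-run supply begins at min AVC. From VC = 184Q - 36Q^2 + 2Q^3, AVC = 184 - 36Q + 2Q^2.
At the minimum of AVC, MC = AVC. MC = 184 - 72Q + 6Q^2; setting MC = AVC gives 4Q^2 - 36Q = 0, so Q = 9. min AVC = 22.
So the shutdown price is ¥22.

¥22 per unit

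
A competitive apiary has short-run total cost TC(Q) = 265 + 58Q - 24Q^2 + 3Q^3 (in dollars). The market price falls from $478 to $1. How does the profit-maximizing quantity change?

Output falls from 10 to 0 (the firm shuts down)

MC = 58 - 48Q + 9Q^2; the shutdown threshold is min AVC = $10 (at Q = 4).
At P = $478 ≥ min AVC, set P = MC on the rising branch: Q = 10.
At P = $1 < min AVC = $10, price no longer covers variable cost at any output, so the firm shuts down: Q = 0.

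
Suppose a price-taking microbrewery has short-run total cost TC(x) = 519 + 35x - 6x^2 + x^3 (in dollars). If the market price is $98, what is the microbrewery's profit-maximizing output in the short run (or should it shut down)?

From TC, MC = TC'(x) = 35 - 12x + 3x^2 and AVC = VC/x = 35 - 6x + x^2.
AVC hits its minimum where MC = AVC, at x = 3, giving min AVC = 35 - 6·3 + 3^2 = $26.
Because $98 ≥ $26, revenue can cover variable cost; the firm operates.
P = MC gives -63 - 12x + 3x^2 = 0, with roots -3 and 7. Take the larger (rising MC): x* = 7.
Check: AVC at x = 7 is $42 ≤ P, so revenue covers variable cost.
Profit = P·x − TC = 98·7 − 813 = -$127, a loss, but smaller than the $519 fixed cost the firm would lose by shutting down.

Produce at x = 7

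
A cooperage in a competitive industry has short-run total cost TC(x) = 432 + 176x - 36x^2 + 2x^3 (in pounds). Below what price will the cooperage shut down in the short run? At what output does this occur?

£14 per unit, at x = 9

The shutdown price is the minimum of AVC. VC = 176x - 36x^2 + 2x^3, so AVC = 176 - 36x + 2x^2.
At the minimum of AVC, MC = AVC. MC = 176 - 72x + 6x^2; setting MC = AVC gives 4x^2 - 36x = 0, so x = 9. min AVC = 14.
The firm shuts down for any P below £14.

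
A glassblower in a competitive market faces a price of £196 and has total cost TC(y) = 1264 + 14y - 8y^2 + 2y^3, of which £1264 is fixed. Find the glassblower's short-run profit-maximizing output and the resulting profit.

Profit = -£284 at y = 7

AVC = 14 - 8y + 2y^2; min AVC = £6 at y = 2. Since P = £196 ≥ min AVC, the firm produces.
MC = 14 - 16y + 6y^2. Setting P = MC and taking the root on the rising branch gives y* = 7.
TR = 196·7 = 1372. TC = 1264 + 392 = 1656. Profit = 1372 − 1656 = -£284.
By producing, the firm covers all variable cost plus £980 of fixed cost; shutting down would lose the full £1264.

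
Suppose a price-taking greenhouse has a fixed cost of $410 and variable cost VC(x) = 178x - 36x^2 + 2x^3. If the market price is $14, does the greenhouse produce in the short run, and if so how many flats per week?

Variable cost is VC = 178x - 36x^2 + 2x^3, so AVC = VC/x = 178 - 36x + 2x^2 and MC = dTC/dx = 178 - 72x + 6x^2.
The AVC parabola has its vertex at x = 36/4 = 9, where AVC = 178 - 36·9 + 2·9^2 = $16.
With P < min AVC ($14 < $16), every unit sold adds to the loss.
The firm minimizes its loss by shutting down and losing only its fixed cost of $410.

Shut down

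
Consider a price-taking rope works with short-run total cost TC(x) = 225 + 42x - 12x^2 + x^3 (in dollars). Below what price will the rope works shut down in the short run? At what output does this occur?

$6 per unit, at x = 6

Short-run supply begins at min AVC. From VC = 42x - 12x^2 + x^3, AVC = 42 - 12x + x^2.
dAVC/dx = -12 + 2x = 0 gives x = 6. min AVC = 42 - 12·6 + 6^2 = 6.
For P < $6 the firm produces nothing.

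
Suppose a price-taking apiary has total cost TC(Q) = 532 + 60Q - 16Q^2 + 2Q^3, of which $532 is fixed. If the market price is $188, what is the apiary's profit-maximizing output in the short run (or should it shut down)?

Produce at Q = 8

Strip out fixed cost: VC = 60Q - 16Q^2 + 2Q^3. Then AVC = 60 - 16Q + 2Q^2 and MC = 60 - 32Q + 6Q^2.
AVC hits its minimum where MC = AVC, at Q = 4, giving min AVC = 60 - 16·4 + 2·4^2 = $28.
Because $188 ≥ $28, revenue can cover variable cost; the firm operates.
Set P = MC: 188 = 60 - 32Q + 6Q^2 → -128 - 32Q + 6Q^2 = 0. The roots are Q = -8/3 and Q = 8; the profit-maximizing output is on the rising part of MC, so Q* = 8.
Check: AVC at Q = 8 is $60 ≤ P, so revenue covers variable cost.
Profit = P·Q − TC = 188·8 − 1012 = $492.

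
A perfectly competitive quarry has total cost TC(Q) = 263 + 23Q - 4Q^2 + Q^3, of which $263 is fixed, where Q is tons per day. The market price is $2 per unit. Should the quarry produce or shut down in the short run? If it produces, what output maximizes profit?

Shut down

Variable cost is VC = 23Q - 4Q^2 + Q^3, so AVC = VC/Q = 23 - 4Q + Q^2 and MC = dTC/dQ = 23 - 8Q + 3Q^2.
AVC is minimized where dAVC/dQ = -4 + 2Q = 0, at Q = 2; min AVC = 23 - 4·2 + 2^2 = $19.
With P < min AVC ($2 < $19), every unit sold adds to the loss.
Best response: produce nothing and absorb the $263 fixed cost.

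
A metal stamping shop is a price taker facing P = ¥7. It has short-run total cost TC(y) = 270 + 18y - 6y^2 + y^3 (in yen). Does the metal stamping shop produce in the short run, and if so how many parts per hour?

Shut down

Strip out fixed cost: VC = 18y - 6y^2 + y^3. Then AVC = 18 - 6y + y^2 and MC = 18 - 12y + 3y^2.
AVC is minimized where dAVC/dy = -6 + 2y = 0, at y = 3; min AVC = 18 - 6·3 + 3^2 = ¥9.
P = ¥7 lies below min AVC = ¥9; no output level covers variable cost.
Best response: produce nothing and absorb the ¥270 fixed cost.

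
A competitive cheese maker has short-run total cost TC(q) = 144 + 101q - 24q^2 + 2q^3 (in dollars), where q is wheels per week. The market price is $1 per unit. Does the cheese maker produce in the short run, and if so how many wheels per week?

From TC, MC = TC'(q) = 101 - 48q + 6q^2 and AVC = VC/q = 101 - 24q + 2q^2.
AVC is minimized where dAVC/dq = -24 + 4q = 0, at q = 6; min AVC = 101 - 24·6 + 2·6^2 = $29.
P = $1 lies below min AVC = $29; no output level covers variable cost.
Best response: produce nothing and absorb the $144 fixed cost.

Shut down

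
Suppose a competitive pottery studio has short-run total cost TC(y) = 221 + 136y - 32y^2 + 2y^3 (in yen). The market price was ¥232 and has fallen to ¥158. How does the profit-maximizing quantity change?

AVC = 136 - 32y + 2y^2, minimized at y = 8 where min AVC = ¥8. MC = 136 - 64y + 6y^2.
With P = ¥232 above the shutdown price, P = MC gives y = 12.
At P = ¥158 ≥ min AVC, set P = MC: y = 11. The firm stays open but cuts output.

Output falls from 12 to 11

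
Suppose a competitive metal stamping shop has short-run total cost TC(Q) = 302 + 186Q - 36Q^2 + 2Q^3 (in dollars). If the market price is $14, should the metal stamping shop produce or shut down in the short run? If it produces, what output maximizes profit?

Strip out fixed cost: VC = 186Q - 36Q^2 + 2Q^3. Then AVC = 186 - 36Q + 2Q^2 and MC = 186 - 72Q + 6Q^2.
AVC hits its minimum where MC = AVC, at Q = 9, giving min AVC = 186 - 36·9 + 2·9^2 = $24.
P = $14 lies below min AVC = $24; no output level covers variable cost.
Best response: produce nothing and absorb the $302 fixed cost.

Shut down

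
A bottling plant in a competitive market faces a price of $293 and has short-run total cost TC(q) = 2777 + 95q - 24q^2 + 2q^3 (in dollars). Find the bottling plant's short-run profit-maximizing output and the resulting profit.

Profit = -$357 at q = 11

AVC = 95 - 24q + 2q^2; min AVC = $23 at q = 6. Since P = $293 ≥ min AVC, the firm produces.
MC = 95 - 48q + 6q^2. Setting P = MC and taking the root on the rising branch gives q* = 11.
TR = 293·11 = 3223. TC = 2777 + 803 = 3580. Profit = 3223 − 3580 = -$357.
By producing, the firm covers all variable cost plus $2420 of fixed cost; shutting down would lose the full $2777.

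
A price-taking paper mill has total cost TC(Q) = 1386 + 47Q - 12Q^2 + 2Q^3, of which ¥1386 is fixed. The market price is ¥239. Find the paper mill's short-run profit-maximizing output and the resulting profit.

Profit = -¥106 at Q = 8

AVC = 47 - 12Q + 2Q^2 has its minimum ¥29 at Q = 3; price ¥239 clears that bar, so the firm operates.
With MC = 47 - 24Q + 6Q^2, P = MC on the upward-sloping part at Q* = 8.
TR = 239·8 = 1912. TC = 1386 + 632 = 2018. Profit = 1912 − 2018 = -¥106.
That loss of ¥106 beats the ¥1386 the firm would lose by shutting down; producing recovers ¥1280 of fixed cost.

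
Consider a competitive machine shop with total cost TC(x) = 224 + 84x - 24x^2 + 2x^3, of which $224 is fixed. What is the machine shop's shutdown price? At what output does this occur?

The firm shuts down when price falls below the minimum of average variable cost. AVC = VC/x = 84 - 24x + 2x^2.
dAVC/dx = -24 + 4x = 0 gives x = 6. min AVC = 84 - 24·6 + 2·6^2 = 12.
For P < $12 the firm produces nothing.

$12 per unit, at x = 6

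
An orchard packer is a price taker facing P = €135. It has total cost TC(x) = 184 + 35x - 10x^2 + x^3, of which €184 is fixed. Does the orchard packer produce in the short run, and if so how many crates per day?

Produce at x = 10

Strip out fixed cost: VC = 35x - 10x^2 + x^3. Then AVC = 35 - 10x + x^2 and MC = 35 - 20x + 3x^2.
AVC is minimized where dAVC/dx = -10 + 2x = 0, at x = 5; min AVC = 35 - 10·5 + 5^2 = €10.
Since P = €135 ≥ min AVC = €10, price covers variable cost and the firm should produce.
Solving P = MC: -100 - 20x + 3x^2 = 0 ⇒ x = -10/3 or 10. On the upward-sloping branch, x* = 10.
Check: AVC at x = 10 is €35 ≤ P, so revenue covers variable cost.
Profit = P·x − TC = 135·10 − 534 = €816.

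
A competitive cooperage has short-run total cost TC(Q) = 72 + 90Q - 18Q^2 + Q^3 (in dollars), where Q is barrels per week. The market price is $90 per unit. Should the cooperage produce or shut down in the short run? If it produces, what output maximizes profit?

Produce at Q = 12

Variable cost is VC = 90Q - 18Q^2 + Q^3, so AVC = VC/Q = 90 - 18Q + Q^2 and MC = dTC/dQ = 90 - 36Q + 3Q^2.
AVC is minimized where dAVC/dQ = -18 + 2Q = 0, at Q = 9; min AVC = 90 - 18·9 + 9^2 = $9.
P = $90 exceeds min AVC = $9, so the firm stays open.
P = MC gives -36Q + 3Q^2 = 0, with roots 0 and 12. Take the larger (rising MC): Q* = 12.
Check: AVC at Q = 12 is $18 ≤ P, so revenue covers variable cost.
Profit = P·Q − TC = 90·12 − 288 = $792.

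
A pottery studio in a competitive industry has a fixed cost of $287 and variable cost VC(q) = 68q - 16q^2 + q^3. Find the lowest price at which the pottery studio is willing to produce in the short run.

$4 per unit

The firm shuts down when price falls below the minimum of average variable cost. AVC = VC/q = 68 - 16q + q^2.
dAVC/dq = -16 + 2q = 0 gives q = 8. min AVC = 68 - 16·8 + 8^2 = 4.
The firm shuts down for any P below $4.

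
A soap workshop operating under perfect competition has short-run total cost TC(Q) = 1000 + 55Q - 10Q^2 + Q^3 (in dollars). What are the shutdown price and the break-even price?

Shutdown price = $30; break-even price = $155

AVC = 55 - 10Q + Q^2; minimized at Q = 5, giving min AVC = $30. That is the shutdown price.
ATC = 1000/Q + 55 - 10Q + Q^2. Setting dATC/dQ = −1000/Q^2 − 10 + 2Q = 0 gives Q = 10 (since 2·10^3 − 10·10^2 = 1000).
min ATC = 1000/10 + 55 − 10·10 + 10^2 = $155. That is the break-even price.
Between these two prices the firm operates at a loss; above $155 it earns a profit.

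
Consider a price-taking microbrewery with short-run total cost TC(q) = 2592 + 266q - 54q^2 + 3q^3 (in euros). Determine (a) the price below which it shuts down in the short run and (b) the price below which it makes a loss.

Shutdown price = €23; break-even price = €266

AVC = 266 - 54q + 3q^2; minimized at q = 9, giving min AVC = €23. That is the shutdown price.
ATC = 2592/q + 266 - 54q + 3q^2. Setting dATC/dq = −2592/q^2 − 54 + 6q = 0 gives q = 12 (since 6·12^3 − 54·12^2 = 2592).
min ATC = 2592/12 + 266 − 54·12 + 3·12^2 = €266. That is the break-even price.
Between these two prices the firm operates at a loss; above €266 it earns a profit.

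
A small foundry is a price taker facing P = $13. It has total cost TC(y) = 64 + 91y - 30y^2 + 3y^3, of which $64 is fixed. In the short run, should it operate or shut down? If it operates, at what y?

Strip out fixed cost: VC = 91y - 30y^2 + 3y^3. Then AVC = 91 - 30y + 3y^2 and MC = 91 - 60y + 9y^2.
The AVC parabola has its vertex at y = 30/6 = 5, where AVC = 91 - 30·5 + 3·5^2 = $16.
P = $13 lies below min AVC = $16; no output level covers variable cost.
Shutting down limits the loss to fixed cost, $64.

Shut down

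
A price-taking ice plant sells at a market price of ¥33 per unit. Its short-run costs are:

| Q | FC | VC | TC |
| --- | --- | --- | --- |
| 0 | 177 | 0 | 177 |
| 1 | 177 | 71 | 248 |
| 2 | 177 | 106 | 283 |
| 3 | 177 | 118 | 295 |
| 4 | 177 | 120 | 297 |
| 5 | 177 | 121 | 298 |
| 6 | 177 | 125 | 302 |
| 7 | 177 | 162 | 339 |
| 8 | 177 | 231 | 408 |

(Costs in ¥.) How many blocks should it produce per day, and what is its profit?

Profit at each row (π = 33Q − TC): Q=0: -177; Q=1: -215; Q=2: -217; Q=3: -196; Q=4: -165; Q=5: -133; Q=6: -104; Q=7: -108; Q=8: -144.
Profit is maximized at Q = 6. AVC there is 125/6 = ¥20.83 ≤ P, so producing beats shutting down (which would give -¥177).

Q = 6; profit = -¥104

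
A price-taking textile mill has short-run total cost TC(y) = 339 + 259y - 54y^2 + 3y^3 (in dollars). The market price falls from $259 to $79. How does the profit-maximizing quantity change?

AVC = 259 - 54y + 3y^2, minimized at y = 9 where min AVC = $16. MC = 259 - 108y + 9y^2.
With P = $259 above the shutdown price, P = MC gives y = 12.
At P = $79 ≥ min AVC, set P = MC: y = 10. The firm stays open but cuts output.

Output falls from 12 to 10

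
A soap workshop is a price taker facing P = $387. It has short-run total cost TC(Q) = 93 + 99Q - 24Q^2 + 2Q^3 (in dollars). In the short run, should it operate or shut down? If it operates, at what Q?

Strip out fixed cost: VC = 99Q - 24Q^2 + 2Q^3. Then AVC = 99 - 24Q + 2Q^2 and MC = 99 - 48Q + 6Q^2.
The AVC parabola has its vertex at Q = 24/4 = 6, where AVC = 99 - 24·6 + 2·6^2 = $27.
P = $387 exceeds min AVC = $27, so the firm stays open.
Solving P = MC: -288 - 48Q + 6Q^2 = 0 ⇒ Q = -4 or 12. On the upward-sloping branch, Q* = 12.
Check: AVC at Q = 12 is $99 ≤ P, so revenue covers variable cost.
Profit = P·Q − TC = 387·12 − 1281 = $3363.

Produce at Q = 12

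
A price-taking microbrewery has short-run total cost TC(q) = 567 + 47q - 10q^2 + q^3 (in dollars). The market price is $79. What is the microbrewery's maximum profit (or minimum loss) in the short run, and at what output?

Profit = -$183 at q = 8

AVC = 47 - 10q + q^2 has its minimum $22 at q = 5; price $79 clears that bar, so the firm operates.
MC = 47 - 20q + 3q^2. Setting P = MC and taking the root on the rising branch gives q* = 8.
TR = 79·8 = 632. TC = 567 + 248 = 815. Profit = 632 − 815 = -$183.
By producing, the firm covers all variable cost plus $384 of fixed cost; shutting down would lose the full $567.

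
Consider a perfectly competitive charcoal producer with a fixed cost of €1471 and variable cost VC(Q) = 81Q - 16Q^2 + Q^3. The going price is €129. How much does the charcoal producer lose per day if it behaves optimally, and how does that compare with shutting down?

AVC = 81 - 16Q + Q^2 has its minimum €17 at Q = 8; price €129 clears that bar, so the firm operates.
With MC = 81 - 32Q + 3Q^2, P = MC on the upward-sloping part at Q* = 12.
TR = 129·12 = 1548. TC = 1471 + 396 = 1867. Profit = 1548 − 1867 = -€319.
By producing, the firm covers all variable cost plus €1152 of fixed cost; shutting down would lose the full €1471.

Profit = -€319 at Q = 12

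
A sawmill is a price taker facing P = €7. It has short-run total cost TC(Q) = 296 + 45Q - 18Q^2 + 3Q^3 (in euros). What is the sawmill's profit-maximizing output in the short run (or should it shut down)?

Shut down

Strip out fixed cost: VC = 45Q - 18Q^2 + 3Q^3. Then AVC = 45 - 18Q + 3Q^2 and MC = 45 - 36Q + 9Q^2.
AVC is minimized where dAVC/dQ = -18 + 6Q = 0, at Q = 3; min AVC = 45 - 18·3 + 3·3^2 = €18.
Since P = €7 < min AVC = €18, price fails to cover variable cost at any output.
Best response: produce nothing and absorb the €296 fixed cost.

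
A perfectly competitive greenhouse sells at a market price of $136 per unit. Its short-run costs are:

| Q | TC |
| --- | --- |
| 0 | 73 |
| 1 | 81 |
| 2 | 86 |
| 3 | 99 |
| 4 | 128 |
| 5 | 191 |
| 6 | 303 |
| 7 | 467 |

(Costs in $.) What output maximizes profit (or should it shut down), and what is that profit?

Profit at each row (π = 136Q − TC): Q=0: -73; Q=1: 55; Q=2: 186; Q=3: 309; Q=4: 416; Q=5: 489; Q=6: 513; Q=7: 485.
Profit is maximized at Q = 6. AVC there is 230/6 = $38.33 ≤ P, so producing beats shutting down (which would give -$73).

Q = 6; profit = $513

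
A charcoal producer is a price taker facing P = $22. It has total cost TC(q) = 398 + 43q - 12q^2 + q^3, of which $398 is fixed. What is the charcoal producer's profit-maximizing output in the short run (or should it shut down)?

Produce at q = 7

From TC, MC = TC'(q) = 43 - 24q + 3q^2 and AVC = VC/q = 43 - 12q + q^2.
The AVC parabola has its vertex at q = 12/2 = 6, where AVC = 43 - 12·6 + 6^2 = $7.
Since P = $22 ≥ min AVC = $7, price covers variable cost and the firm should produce.
Solving P = MC: 21 - 24q + 3q^2 = 0 ⇒ q = 1 or 7. On the upward-sloping branch, q* = 7.
Check: AVC at q = 7 is $8 ≤ P, so revenue covers variable cost.
Profit = P·q − TC = 22·7 − 454 = -$300, a loss, but smaller than the $398 fixed cost the firm would lose by shutting down.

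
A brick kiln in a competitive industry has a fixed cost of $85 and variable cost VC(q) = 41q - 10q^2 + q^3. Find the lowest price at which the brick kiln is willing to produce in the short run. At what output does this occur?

$16 per unit, at q = 5

The firm shuts down when price falls below the minimum of average variable cost. AVC = VC/q = 41 - 10q + q^2.
dAVC/dq = -10 + 2q = 0 gives q = 5. min AVC = 41 - 10·5 + 5^2 = 16.
For P < $16 the firm produces nothing.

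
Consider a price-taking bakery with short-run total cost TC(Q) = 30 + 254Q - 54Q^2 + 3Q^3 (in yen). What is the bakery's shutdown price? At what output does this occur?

The shutdown price is the minimum of AVC. VC = 254Q - 54Q^2 + 3Q^3, so AVC = 254 - 54Q + 3Q^2.
At the minimum of AVC, MC = AVC. MC = 254 - 108Q + 9Q^2; setting MC = AVC gives 6Q^2 - 54Q = 0, so Q = 9. min AVC = 11.
The firm shuts down for any P below ¥11.

¥11 per unit, at Q = 9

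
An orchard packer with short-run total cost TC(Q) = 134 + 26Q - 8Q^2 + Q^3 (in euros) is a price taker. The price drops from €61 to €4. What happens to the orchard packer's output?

AVC = 26 - 8Q + Q^2, minimized at Q = 4 where min AVC = €10. MC = 26 - 16Q + 3Q^2.
With P = €61 above the shutdown price, P = MC gives Q = 7.
At P = €4 < min AVC = €10, price no longer covers variable cost at any output, so the firm shuts down: Q = 0.

Output falls from 7 to 0 (the firm shuts down)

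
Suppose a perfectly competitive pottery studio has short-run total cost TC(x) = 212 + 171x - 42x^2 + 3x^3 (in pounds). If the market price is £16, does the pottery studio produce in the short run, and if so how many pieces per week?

Variable cost is VC = 171x - 42x^2 + 3x^3, so AVC = VC/x = 171 - 42x + 3x^2 and MC = dTC/dx = 171 - 84x + 9x^2.
The AVC parabola has its vertex at x = 42/6 = 7, where AVC = 171 - 42·7 + 3·7^2 = £24.
With P < min AVC (£16 < £24), every unit sold adds to the loss.
Best response: produce nothing and absorb the £212 fixed cost.

Shut down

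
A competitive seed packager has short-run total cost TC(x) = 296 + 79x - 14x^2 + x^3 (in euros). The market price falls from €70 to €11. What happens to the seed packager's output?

Output falls from 9 to 0 (the firm shuts down)

MC = 79 - 28x + 3x^2; the shutdown threshold is min AVC = €30 (at x = 7).
With P = €70 above the shutdown price, P = MC gives x = 9.
At P = €11 < min AVC = €30, price no longer covers variable cost at any output, so the firm shuts down: x = 0.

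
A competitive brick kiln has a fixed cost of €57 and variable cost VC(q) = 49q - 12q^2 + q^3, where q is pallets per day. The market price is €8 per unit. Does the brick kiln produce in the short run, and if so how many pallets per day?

From TC, MC = TC'(q) = 49 - 24q + 3q^2 and AVC = VC/q = 49 - 12q + q^2.
AVC hits its minimum where MC = AVC, at q = 6, giving min AVC = 49 - 12·6 + 6^2 = €13.
P = €8 lies below min AVC = €13; no output level covers variable cost.
Best response: produce nothing and absorb the €57 fixed cost.

Shut down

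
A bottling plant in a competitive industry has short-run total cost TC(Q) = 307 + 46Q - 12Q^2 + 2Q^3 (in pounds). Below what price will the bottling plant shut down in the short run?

£28 per unit

The shutdown price is the minimum of AVC. VC = 46Q - 12Q^2 + 2Q^3, so AVC = 46 - 12Q + 2Q^2.
dAVC/dQ = -12 + 4Q = 0 gives Q = 3. min AVC = 46 - 12·3 + 2·3^2 = 28.
For P < £28 the firm produces nothing.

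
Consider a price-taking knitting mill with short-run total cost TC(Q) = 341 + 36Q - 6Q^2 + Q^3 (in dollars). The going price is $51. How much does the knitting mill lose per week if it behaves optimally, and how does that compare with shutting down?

Profit = -$241 at Q = 5

AVC = 36 - 6Q + Q^2 has its minimum $27 at Q = 3; price $51 clears that bar, so the firm operates.
With MC = 36 - 12Q + 3Q^2, P = MC on the upward-sloping part at Q* = 5.
TR = 51·5 = 255. TC = 341 + 155 = 496. Profit = 255 − 496 = -$241.
That loss of $241 beats the $341 the firm would lose by shutting down; producing recovers $100 of fixed cost.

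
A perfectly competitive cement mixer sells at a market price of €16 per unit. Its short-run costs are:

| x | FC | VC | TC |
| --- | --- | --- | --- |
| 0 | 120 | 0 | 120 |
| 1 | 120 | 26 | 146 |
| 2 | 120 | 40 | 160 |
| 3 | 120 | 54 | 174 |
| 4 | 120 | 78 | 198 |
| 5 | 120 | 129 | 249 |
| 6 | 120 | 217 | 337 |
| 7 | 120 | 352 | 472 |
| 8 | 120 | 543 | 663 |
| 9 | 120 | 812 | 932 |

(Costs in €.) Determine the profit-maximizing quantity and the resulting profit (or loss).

x = 0 (shut down); profit = -€120

Compute π = P·x − TC at each output: x=0: -120; x=1: -130; x=2: -128; x=3: -126; x=4: -134; x=5: -169; x=6: -241; x=7: -360; x=8: -535; x=9: -788.
Profit is highest at x = 0. Equivalently, the lowest AVC in the table is 54/3 ≈ €18 at x = 3, and P = €16 falls below it — price never covers variable cost, so the firm shuts down and loses only its fixed cost.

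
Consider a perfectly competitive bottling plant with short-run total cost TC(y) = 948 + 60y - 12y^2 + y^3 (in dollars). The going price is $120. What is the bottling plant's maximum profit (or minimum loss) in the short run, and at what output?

AVC = 60 - 12y + y^2; min AVC = $24 at y = 6. Since P = $120 ≥ min AVC, the firm produces.
MC = 60 - 24y + 3y^2. Setting P = MC and taking the root on the rising branch gives y* = 10.
TR = 120·10 = 1200. TC = 948 + 400 = 1348. Profit = 1200 − 1348 = -$148.
That loss of $148 beats the $948 the firm would lose by shutting down; producing recovers $800 of fixed cost.

Profit = -$148 at y = 10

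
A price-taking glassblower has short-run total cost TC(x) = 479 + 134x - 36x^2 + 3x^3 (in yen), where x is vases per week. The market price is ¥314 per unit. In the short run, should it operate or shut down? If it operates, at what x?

Produce at x = 10

From TC, MC = TC'(x) = 134 - 72x + 9x^2 and AVC = VC/x = 134 - 36x + 3x^2.
AVC hits its minimum where MC = AVC, at x = 6, giving min AVC = 134 - 36·6 + 3·6^2 = ¥26.
P = ¥314 exceeds min AVC = ¥26, so the firm stays open.
Solving P = MC: -180 - 72x + 9x^2 = 0 ⇒ x = -2 or 10. On the upward-sloping branch, x* = 10.
Check: AVC at x = 10 is ¥74 ≤ P, so revenue covers variable cost.
Profit = P·x − TC = 314·10 − 1219 = ¥1921.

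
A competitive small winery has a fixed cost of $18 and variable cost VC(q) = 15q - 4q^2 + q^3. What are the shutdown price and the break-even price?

Shutdown price = min AVC. AVC = 15 - 4q + q^2, with vertex at q = 2 and minimum $11.
ATC = 18/q + 15 - 4q + q^2. Setting dATC/dq = −18/q^2 − 4 + 2q = 0 gives q = 3 (since 2·3^3 − 4·3^2 = 18).
min ATC = 18/3 + 15 − 4·3 + 3^2 = $18. That is the break-even price.
For $11 ≤ P < $18 the firm produces at a loss; below $11 it shuts down.

Shutdown price = $11; break-even price = $18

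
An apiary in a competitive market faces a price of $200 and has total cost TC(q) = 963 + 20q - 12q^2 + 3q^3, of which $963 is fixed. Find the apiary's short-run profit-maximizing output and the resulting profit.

Profit = -$99 at q = 6

AVC = 20 - 12q + 3q^2; min AVC = $8 at q = 2. Since P = $200 ≥ min AVC, the firm produces.
With MC = 20 - 24q + 9q^2, P = MC on the upward-sloping part at q* = 6.
TR = 200·6 = 1200. TC = 963 + 336 = 1299. Profit = 1200 − 1299 = -$99.
That loss of $99 beats the $963 the firm would lose by shutting down; producing recovers $864 of fixed cost.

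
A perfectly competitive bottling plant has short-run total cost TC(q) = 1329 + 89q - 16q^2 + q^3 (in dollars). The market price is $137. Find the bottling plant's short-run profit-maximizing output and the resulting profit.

Profit = -$177 at q = 12

AVC = 89 - 16q + q^2 has its minimum $25 at q = 8; price $137 clears that bar, so the firm operates.
With MC = 89 - 32q + 3q^2, P = MC on the upward-sloping part at q* = 12.
TR = 137·12 = 1644. TC = 1329 + 492 = 1821. Profit = 1644 − 1821 = -$177.
That loss of $177 beats the $1329 the firm would lose by shutting down; producing recovers $1152 of fixed cost.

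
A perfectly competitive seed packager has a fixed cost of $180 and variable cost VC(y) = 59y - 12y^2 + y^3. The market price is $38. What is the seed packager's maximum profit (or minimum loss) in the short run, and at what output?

AVC = 59 - 12y + y^2; min AVC = $23 at y = 6. Since P = $38 ≥ min AVC, the firm produces.
MC = 59 - 24y + 3y^2. Setting P = MC and taking the root on the rising branch gives y* = 7.
TR = 38·7 = 266. TC = 180 + 168 = 348. Profit = 266 − 348 = -$82.
Shutting down would mean losing the fixed cost of $180, so operating at a loss of $82 is better by $98.

Profit = -$82 at y = 7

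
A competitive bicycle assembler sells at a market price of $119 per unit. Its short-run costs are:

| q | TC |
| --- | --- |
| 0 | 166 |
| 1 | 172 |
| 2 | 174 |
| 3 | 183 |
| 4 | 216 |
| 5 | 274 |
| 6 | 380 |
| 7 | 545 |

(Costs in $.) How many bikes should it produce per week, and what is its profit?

q = 6; profit = $334

Compute π = P·q − TC at each output: q=0: -166; q=1: -53; q=2: 64; q=3: 174; q=4: 260; q=5: 321; q=6: 334; q=7: 288.
Profit is maximized at q = 6. AVC there is 214/6 = $35.67 ≤ P, so producing beats shutting down (which would give -$166).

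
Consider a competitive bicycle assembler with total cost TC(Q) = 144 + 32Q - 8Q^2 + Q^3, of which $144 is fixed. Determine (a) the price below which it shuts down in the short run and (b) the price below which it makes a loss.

Shutdown price = $16; break-even price = $44

AVC = 32 - 8Q + Q^2; minimized at Q = 4, giving min AVC = $16. That is the shutdown price.
ATC = 144/Q + 32 - 8Q + Q^2. Setting dATC/dQ = −144/Q^2 − 8 + 2Q = 0 gives Q = 6 (since 2·6^3 − 8·6^2 = 144).
min ATC = 144/6 + 32 − 8·6 + 6^2 = $44. That is the break-even price.
For $16 ≤ P < $44 the firm produces at a loss; below $16 it shuts down.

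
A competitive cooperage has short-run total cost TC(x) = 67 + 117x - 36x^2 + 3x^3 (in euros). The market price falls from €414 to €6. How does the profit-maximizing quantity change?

Output falls from 11 to 0 (the firm shuts down)

AVC = 117 - 36x + 3x^2, minimized at x = 6 where min AVC = €9. MC = 117 - 72x + 9x^2.
With P = €414 above the shutdown price, P = MC gives x = 11.
At P = €6 < min AVC = €9, price no longer covers variable cost at any output, so the firm shuts down: x = 0.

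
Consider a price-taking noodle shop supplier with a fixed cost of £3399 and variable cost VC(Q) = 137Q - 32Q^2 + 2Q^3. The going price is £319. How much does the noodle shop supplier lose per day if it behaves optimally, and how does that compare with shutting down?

Profit = -£19 at Q = 13

AVC = 137 - 32Q + 2Q^2 has its minimum £9 at Q = 8; price £319 clears that bar, so the firm operates.
With MC = 137 - 64Q + 6Q^2, P = MC on the upward-sloping part at Q* = 13.
TR = 319·13 = 4147. TC = 3399 + 767 = 4166. Profit = 4147 − 4166 = -£19.
That loss of £19 beats the £3399 the firm would lose by shutting down; producing recovers £3380 of fixed cost.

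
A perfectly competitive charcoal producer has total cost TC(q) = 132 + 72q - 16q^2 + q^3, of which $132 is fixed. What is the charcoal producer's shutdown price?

The shutdown price is the minimum of AVC. VC = 72q - 16q^2 + q^3, so AVC = 72 - 16q + q^2.
At the minimum of AVC, MC = AVC. MC = 72 - 32q + 3q^2; setting MC = AVC gives 2q^2 - 16q = 0, so q = 8. min AVC = 8.
The firm shuts down for any P below $8.

$8 per unit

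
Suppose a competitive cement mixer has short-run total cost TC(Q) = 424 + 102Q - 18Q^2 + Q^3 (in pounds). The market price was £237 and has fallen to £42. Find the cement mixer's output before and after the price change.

Output falls from 15 to 10

AVC = 102 - 18Q + Q^2, minimized at Q = 9 where min AVC = £21. MC = 102 - 36Q + 3Q^2.
With P = £237 above the shutdown price, P = MC gives Q = 15.
At P = £42 ≥ min AVC, set P = MC: Q = 10. The firm stays open but cuts output.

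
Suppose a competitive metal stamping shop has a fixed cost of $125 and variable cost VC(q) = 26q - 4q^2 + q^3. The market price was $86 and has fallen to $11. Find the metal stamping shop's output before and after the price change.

Output falls from 6 to 0 (the firm shuts down)

AVC = 26 - 4q + q^2, minimized at q = 2 where min AVC = $22. MC = 26 - 8q + 3q^2.
At P = $86 ≥ min AVC, set P = MC on the rising branch: q = 6.
At P = $11 < min AVC = $22, price no longer covers variable cost at any output, so the firm shuts down: q = 0.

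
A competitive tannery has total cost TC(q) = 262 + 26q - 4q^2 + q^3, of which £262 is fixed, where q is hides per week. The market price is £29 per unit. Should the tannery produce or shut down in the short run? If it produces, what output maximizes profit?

Strip out fixed cost: VC = 26q - 4q^2 + q^3. Then AVC = 26 - 4q + q^2 and MC = 26 - 8q + 3q^2.
AVC is minimized where dAVC/dq = -4 + 2q = 0, at q = 2; min AVC = 26 - 4·2 + 2^2 = £22.
Because £29 ≥ £22, revenue can cover variable cost; the firm operates.
Solving P = MC: -3 - 8q + 3q^2 = 0 ⇒ q = -1/3 or 3. On the upward-sloping branch, q* = 3.
Check: AVC at q = 3 is £23 ≤ P, so revenue covers variable cost.
Profit = P·q − TC = 29·3 − 331 = -£244, a loss, but smaller than the £262 fixed cost the firm would lose by shutting down.

Produce at q = 3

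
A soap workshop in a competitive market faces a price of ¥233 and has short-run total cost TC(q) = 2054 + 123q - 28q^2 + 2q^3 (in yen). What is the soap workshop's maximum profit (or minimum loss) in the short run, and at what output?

Profit = -¥118 at q = 11

AVC = 123 - 28q + 2q^2; min AVC = ¥25 at q = 7. Since P = ¥233 ≥ min AVC, the firm produces.
With MC = 123 - 56q + 6q^2, P = MC on the upward-sloping part at q* = 11.
TR = 233·11 = 2563. TC = 2054 + 627 = 2681. Profit = 2563 − 2681 = -¥118.
Shutting down would mean losing the fixed cost of ¥2054, so operating at a loss of ¥118 is better by ¥1936.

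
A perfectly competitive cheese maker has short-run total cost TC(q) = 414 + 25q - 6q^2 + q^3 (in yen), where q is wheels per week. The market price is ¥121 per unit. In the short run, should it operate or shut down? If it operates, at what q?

Produce at q = 8

Variable cost is VC = 25q - 6q^2 + q^3, so AVC = VC/q = 25 - 6q + q^2 and MC = dTC/dq = 25 - 12q + 3q^2.
AVC hits its minimum where MC = AVC, at q = 3, giving min AVC = 25 - 6·3 + 3^2 = ¥16.
Since P = ¥121 ≥ min AVC = ¥16, price covers variable cost and the firm should produce.
P = MC gives -96 - 12q + 3q^2 = 0, with roots -4 and 8. Take the larger (rising MC): q* = 8.
Check: AVC at q = 8 is ¥41 ≤ P, so revenue covers variable cost.
Profit = P·q − TC = 121·8 − 742 = ¥226.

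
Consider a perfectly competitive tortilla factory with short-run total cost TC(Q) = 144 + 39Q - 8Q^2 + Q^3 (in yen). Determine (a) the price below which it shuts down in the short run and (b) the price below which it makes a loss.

AVC = 39 - 8Q + Q^2; minimized at Q = 4, giving min AVC = ¥23. That is the shutdown price.
ATC = 144/Q + 39 - 8Q + Q^2. Setting dATC/dQ = −144/Q^2 − 8 + 2Q = 0 gives Q = 6 (since 2·6^3 − 8·6^2 = 144).
min ATC = 144/6 + 39 − 8·6 + 6^2 = ¥51. That is the break-even price.
For ¥23 ≤ P < ¥51 the firm produces at a loss; below ¥23 it shuts down.

Shutdown price = ¥23; break-even price = ¥51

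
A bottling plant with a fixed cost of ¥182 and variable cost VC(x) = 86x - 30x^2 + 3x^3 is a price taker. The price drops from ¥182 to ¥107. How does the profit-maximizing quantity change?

AVC = 86 - 30x + 3x^2, minimized at x = 5 where min AVC = ¥11. MC = 86 - 60x + 9x^2.
With P = ¥182 above the shutdown price, P = MC gives x = 8.
At P = ¥107 ≥ min AVC, set P = MC: x = 7. The firm stays open but cuts output.

Output falls from 8 to 7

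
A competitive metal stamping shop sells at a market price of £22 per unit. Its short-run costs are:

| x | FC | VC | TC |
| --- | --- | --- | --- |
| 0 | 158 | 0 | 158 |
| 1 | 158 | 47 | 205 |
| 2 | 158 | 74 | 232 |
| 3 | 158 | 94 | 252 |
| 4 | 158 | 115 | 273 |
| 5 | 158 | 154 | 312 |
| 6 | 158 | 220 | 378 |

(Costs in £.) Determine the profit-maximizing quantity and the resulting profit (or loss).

x = 0 (shut down); profit = -£158

Tabulate TR − TC: x=0: -158; x=1: -183; x=2: -188; x=3: -186; x=4: -185; x=5: -202; x=6: -246.
Profit is highest at x = 0. Equivalently, the lowest AVC in the table is 115/4 ≈ £28.75 at x = 4, and P = £22 falls below it — price never covers variable cost, so the firm shuts down and loses only its fixed cost.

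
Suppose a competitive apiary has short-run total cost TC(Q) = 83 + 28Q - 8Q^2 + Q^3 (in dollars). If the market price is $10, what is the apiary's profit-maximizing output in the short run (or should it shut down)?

Strip out fixed cost: VC = 28Q - 8Q^2 + Q^3. Then AVC = 28 - 8Q + Q^2 and MC = 28 - 16Q + 3Q^2.
AVC is minimized where dAVC/dQ = -8 + 2Q = 0, at Q = 4; min AVC = 28 - 8·4 + 4^2 = $12.
Since P = $10 < min AVC = $12, price fails to cover variable cost at any output.
Shutting down limits the loss to fixed cost, $83.

Shut down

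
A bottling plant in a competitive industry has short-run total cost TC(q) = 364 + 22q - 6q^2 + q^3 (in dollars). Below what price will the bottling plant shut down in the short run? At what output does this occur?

$13 per unit, at q = 3

The shutdown price is the minimum of AVC. VC = 22q - 6q^2 + q^3, so AVC = 22 - 6q + q^2.
dAVC/dq = -6 + 2q = 0 gives q = 3. min AVC = 22 - 6·3 + 3^2 = 13.
The firm shuts down for any P below $13.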